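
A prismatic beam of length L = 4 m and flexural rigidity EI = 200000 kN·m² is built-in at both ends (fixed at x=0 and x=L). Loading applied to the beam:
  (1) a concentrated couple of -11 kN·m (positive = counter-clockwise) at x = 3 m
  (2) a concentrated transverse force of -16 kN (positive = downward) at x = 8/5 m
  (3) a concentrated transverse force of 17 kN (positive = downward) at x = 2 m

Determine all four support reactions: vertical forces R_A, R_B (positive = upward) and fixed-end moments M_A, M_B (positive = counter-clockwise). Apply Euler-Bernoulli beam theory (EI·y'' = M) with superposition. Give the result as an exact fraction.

R_A = -19847/4000 kN, M_A = -8307/2000 kN·m, R_B = 23847/4000 kN, M_B = -587/2000 kN·m

Load 1 — applied couple M₀=-11 kN·m at a=3 m (b=L-a=1):
  R_A = 6M₀ab/L³ = 6·(-11)·3·1/4³ = -99/32 kN
  M_A = M₀b(2a-b)/L² = (-11)·1·(2·3-1)/4² = -55/16 kN·m
  R_B = -6M₀ab/L³ = -6·(-11)·3·1/4³ = 99/32 kN
  M_B = M₀a(2b-a)/L² = (-11)·3·(2·1-3)/4² = 33/16 kN·m
Load 2 — point force P=-16 kN at a=8/5 m (b=L-a=12/5):
  R_A = Pb²(3a+b)/L³ = (-16)·(12/5)²·(3·(8/5)+(12/5))/4³ = -1296/125 kN
  M_A = Pab²/L² = (-16)·(8/5)·(12/5)²/4² = -1152/125 kN·m
  R_B = Pa²(a+3b)/L³ = (-16)·(8/5)²·((8/5)+3·(12/5))/4³ = -704/125 kN
  M_B = -Pa²b/L² = -(-16)·(8/5)²·(12/5)/4² = 768/125 kN·m
Load 3 — point force P=17 kN at a=2 m (b=L-a=2):
  R_A = Pb²(3a+b)/L³ = 17·2²·(3·2+2)/4³ = 17/2 kN
  M_A = Pab²/L² = 17·2·2²/4² = 17/2 kN·m
  R_B = Pa²(a+3b)/L³ = 17·2²·(2+3·2)/4³ = 17/2 kN
  M_B = -Pa²b/L² = -17·2²·2/4² = -17/2 kN·m
Superposition: R_A = -19847/4000 kN, M_A = -8307/2000 kN·m, R_B = 23847/4000 kN, M_B = -587/2000 kN·m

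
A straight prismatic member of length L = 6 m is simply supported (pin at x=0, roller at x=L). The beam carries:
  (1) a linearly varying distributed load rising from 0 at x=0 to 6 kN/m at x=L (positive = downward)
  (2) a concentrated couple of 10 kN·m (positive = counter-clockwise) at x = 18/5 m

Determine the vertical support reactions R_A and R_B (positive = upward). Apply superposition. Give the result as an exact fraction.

R_A = 23/3 kN, R_B = 31/3 kN

Load 1 — triangular load w₀=6 kN/m (0→w₀ over full span):
  R_A = w₀L/6 = 6·6/6 = 6 kN
  R_B = w₀L/3 = 6·6/3 = 12 kN
Load 2 — applied couple M₀=10 kN·m at a=18/5 m (b=L-a=12/5):
  R_A = M₀/L = 10/6 = 5/3 kN
  R_B = -M₀/L = -10/6 = -5/3 kN
Superposition: R_A = 23/3 kN, R_B = 31/3 kN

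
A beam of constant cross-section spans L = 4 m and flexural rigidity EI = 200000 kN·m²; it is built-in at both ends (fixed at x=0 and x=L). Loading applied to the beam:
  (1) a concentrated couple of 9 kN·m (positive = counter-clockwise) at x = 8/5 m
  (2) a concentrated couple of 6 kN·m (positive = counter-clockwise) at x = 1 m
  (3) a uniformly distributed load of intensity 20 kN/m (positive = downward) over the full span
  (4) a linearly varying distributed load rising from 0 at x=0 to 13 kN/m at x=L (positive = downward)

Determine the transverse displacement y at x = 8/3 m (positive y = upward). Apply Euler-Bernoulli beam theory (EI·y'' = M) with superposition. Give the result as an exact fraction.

Load 1 — applied couple M₀=9 kN·m at a=8/5 m (b=L-a=12/5):
  y_1 = (R_Ax³/6 - M_Ax²/2 - M₀(x-a)²/2)/EI  [x>a] with R_A=81/25, M_A=27/25 = ((81/25)·(8/3)³/6 - (27/25)·(8/3)²/2 - 9·((8/3)-(8/5))²/2)/200000 = 1/156250 m
Load 2 — applied couple M₀=6 kN·m at a=1 m (b=L-a=3):
  y_2 = (R_Ax³/6 - M_Ax²/2 - M₀(x-a)²/2)/EI  [x>a] with R_A=27/16, M_A=-9/8 = ((27/16)·(8/3)³/6 - (-9/8)·(8/3)²/2 - 6·((8/3)-1)²/2)/200000 = 1/200000 m
Load 3 — uniform load w=20 kN/m over full span:
  y_3 = -wx²(L-x)²/(24EI) = -20·(8/3)²·(4-(8/3))²/(24·200000) = -8/151875 m
Load 4 — triangular load w₀=13 kN/m (0→w₀ over full span):
  y_4 = -w₀x²(L-x)²(x+2L)/(120LEI) = -13·(8/3)²·(4-(8/3))²·((8/3)+2·4)/(120·4·200000) = -208/11390625 m
Superposition: y = Σ y_i = -217007/3645000000 m ≈ -0.000060 m

y(8/3) = -217007/3645000000 m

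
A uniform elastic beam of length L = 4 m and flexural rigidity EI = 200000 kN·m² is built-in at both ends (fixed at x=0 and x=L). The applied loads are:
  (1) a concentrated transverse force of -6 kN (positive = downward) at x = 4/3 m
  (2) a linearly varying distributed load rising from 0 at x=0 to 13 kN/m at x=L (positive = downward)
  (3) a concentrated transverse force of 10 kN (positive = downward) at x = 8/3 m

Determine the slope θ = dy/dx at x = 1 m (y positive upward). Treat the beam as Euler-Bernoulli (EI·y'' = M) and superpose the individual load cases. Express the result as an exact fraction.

Load 1 — point force P=-6 kN at a=4/3 m (b=L-a=8/3):
  θ_1 = -Pb²x(2aL-(3a+b)x)/(2L³EI)  [x≤a] = -(-6)·(8/3)²·1·(2·(4/3)·4-(3·(4/3)+(8/3))·1)/(2·4³·200000) = 1/150000 rad
Load 2 — triangular load w₀=13 kN/m (0→w₀ over full span):
  θ_2 = -w₀(2x(L-x)(L-2x)(x+2L)+x²(L-x)²)/(120LEI) = -13·(2·1·(4-1)·(4-2·1)·(1+2·4)+1²·(4-1)²)/(120·4·200000) = -507/32000000 rad
Load 3 — point force P=10 kN at a=8/3 m (b=L-a=4/3):
  θ_3 = -Pb²x(2aL-(3a+b)x)/(2L³EI)  [x≤a] = -10·(4/3)²·1·(2·(8/3)·4-(3·(8/3)+(4/3))·1)/(2·4³·200000) = -1/120000 rad
Superposition: θ = Σ θ_i = -1681/96000000 rad ≈ -0.000018 rad

θ(1) = -1681/96000000 rad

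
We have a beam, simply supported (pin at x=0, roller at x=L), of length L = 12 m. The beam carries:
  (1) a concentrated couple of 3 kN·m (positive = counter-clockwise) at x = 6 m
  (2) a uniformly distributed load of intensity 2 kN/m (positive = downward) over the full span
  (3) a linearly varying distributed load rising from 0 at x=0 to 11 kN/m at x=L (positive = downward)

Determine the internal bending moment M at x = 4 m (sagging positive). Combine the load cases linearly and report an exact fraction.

M(4) = 1001/9 kN·m

Load 1 — applied couple M₀=3 kN·m at a=6 m (b=L-a=6):
  M_1 = M₀x/L  [x≤a] = 3·4/12 = 1 kN·m
Load 2 — uniform load w=2 kN/m over full span:
  M_2 = wx(L-x)/2 = 2·4·(12-4)/2 = 32 kN·m
Load 3 — triangular load w₀=11 kN/m (0→w₀ over full span):
  M_3 = w₀Lx/6 - w₀x³/(6L) = 11·12·4/6 - 11·4³/(6·12) = 704/9 kN·m
Superposition: M = Σ M_i = 1001/9 kN·m ≈ 111.222222 kN·m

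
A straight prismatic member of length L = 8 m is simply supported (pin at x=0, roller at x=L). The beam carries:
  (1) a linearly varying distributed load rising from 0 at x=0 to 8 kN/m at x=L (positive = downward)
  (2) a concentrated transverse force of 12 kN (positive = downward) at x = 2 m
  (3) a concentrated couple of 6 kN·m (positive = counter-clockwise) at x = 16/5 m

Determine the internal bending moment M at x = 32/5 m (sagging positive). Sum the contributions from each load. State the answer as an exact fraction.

M(32/5) = 3522/125 kN·m

Load 1 — triangular load w₀=8 kN/m (0→w₀ over full span):
  M_1 = w₀Lx/6 - w₀x³/(6L) = 8·8·(32/5)/6 - 8·(32/5)³/(6·8) = 3072/125 kN·m
Load 2 — point force P=12 kN at a=2 m (b=L-a=6):
  M_2 = Pa(L-x)/L  [x>a] = 12·2·(8-(32/5))/8 = 24/5 kN·m
Load 3 — applied couple M₀=6 kN·m at a=16/5 m (b=L-a=24/5):
  M_3 = M₀x/L - M₀  [x>a] = 6·(32/5)/8 - 6 = -6/5 kN·m
Superposition: M = Σ M_i = 3522/125 kN·m ≈ 28.176000 kN·m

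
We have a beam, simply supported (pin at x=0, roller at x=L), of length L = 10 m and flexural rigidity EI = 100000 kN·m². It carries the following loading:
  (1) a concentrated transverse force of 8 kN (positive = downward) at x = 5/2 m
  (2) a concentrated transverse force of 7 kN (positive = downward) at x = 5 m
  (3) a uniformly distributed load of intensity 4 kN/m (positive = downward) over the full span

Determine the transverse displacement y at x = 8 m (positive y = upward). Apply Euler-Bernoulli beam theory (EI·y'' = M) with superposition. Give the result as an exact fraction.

y(8) = -113/25000 m

Load 1 — point force P=8 kN at a=5/2 m (b=L-a=15/2):
  y_1 = -Pa(L-x)(2Lx-a²-x²)/(6LEI)  [x>a] = -8·(5/2)·(10-8)·(2·10·8-(5/2)²-8²)/(6·10·100000) = -359/600000 m
Load 2 — point force P=7 kN at a=5 m (b=L-a=5):
  y_2 = -Pa(L-x)(2Lx-a²-x²)/(6LEI)  [x>a] = -7·5·(10-8)·(2·10·8-5²-8²)/(6·10·100000) = -497/600000 m
Load 3 — uniform load w=4 kN/m over full span:
  y_3 = -wx(L³-2Lx²+x³)/(24EI) = -4·8·(10³-2·10·8²+8³)/(24·100000) = -29/9375 m
Superposition: y = Σ y_i = -113/25000 m ≈ -0.004520 m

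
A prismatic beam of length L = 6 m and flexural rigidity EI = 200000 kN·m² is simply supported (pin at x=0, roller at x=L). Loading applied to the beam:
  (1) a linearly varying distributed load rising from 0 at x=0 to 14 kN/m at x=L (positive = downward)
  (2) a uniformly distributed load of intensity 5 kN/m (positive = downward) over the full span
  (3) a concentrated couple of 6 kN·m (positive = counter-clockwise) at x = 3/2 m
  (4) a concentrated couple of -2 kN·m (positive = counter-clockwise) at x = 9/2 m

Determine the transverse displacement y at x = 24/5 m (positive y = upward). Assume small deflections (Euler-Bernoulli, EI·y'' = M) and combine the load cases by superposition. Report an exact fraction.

Load 1 — triangular load w₀=14 kN/m (0→w₀ over full span):
  y_1 = -w₀x(7L⁴-10L²x²+3x⁴)/(360LEI) = -14·(24/5)·(7·6⁴-10·6²·(24/5)²+3·(24/5)⁴)/(360·6·200000) = -72009/195312500 m
Load 2 — uniform load w=5 kN/m over full span:
  y_2 = -wx(L³-2Lx²+x³)/(24EI) = -5·(24/5)·(6³-2·6·(24/5)²+(24/5)³)/(24·200000) = -783/3125000 m
Load 3 — applied couple M₀=6 kN·m at a=3/2 m (b=L-a=9/2):
  y_3 = (M₀x³/(6L)-M₀(x-a)²/2+C₁x)/EI  [x>a] with C₁=M₀(3b²-L²)/(6L)=33/8 = (6·(24/5)³/(6·6)-6·((24/5)-(3/2))²/2+(33/8)·(24/5))/200000 = 2781/100000000 m
Load 4 — applied couple M₀=-2 kN·m at a=9/2 m (b=L-a=3/2):
  y_4 = (M₀x³/(6L)-M₀(x-a)²/2+C₁x)/EI  [x>a] with C₁=M₀(3b²-L²)/(6L)=13/8 = ((-2)·(24/5)³/(6·6)-(-2)·((24/5)-(9/2))²/2+(13/8)·(24/5))/200000 = 873/100000000 m
Superposition: y = Σ y_i = -3641913/6250000000 m ≈ -0.000583 m

y(24/5) = -3641913/6250000000 m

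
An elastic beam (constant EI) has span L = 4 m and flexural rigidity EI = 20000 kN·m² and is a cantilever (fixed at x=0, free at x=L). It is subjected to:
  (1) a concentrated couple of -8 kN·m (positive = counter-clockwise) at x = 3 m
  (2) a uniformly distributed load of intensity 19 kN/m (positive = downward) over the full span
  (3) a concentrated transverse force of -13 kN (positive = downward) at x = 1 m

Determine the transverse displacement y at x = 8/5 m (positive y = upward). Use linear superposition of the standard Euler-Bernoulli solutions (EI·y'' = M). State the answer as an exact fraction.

y(8/5) = -562021/75000000 m

Load 1 — applied couple M₀=-8 kN·m at a=3 m (b=L-a=1):
  y_1 = M₀x²/(2EI)  [x≤a] = (-8)·(8/5)²/(2·20000) = -8/15625 m
Load 2 — uniform load w=19 kN/m over full span:
  y_2 = -wx²(x²-4Lx+6L²)/(24EI) = -19·(8/5)²·((8/5)²-4·4·(8/5)+6·4²)/(24·20000) = -2888/390625 m
Load 3 — point force P=-13 kN at a=1 m (b=L-a=3):
  y_3 = -Pa²(3x-a)/(6EI)  [x>a] = -(-13)·1²·(3·(8/5)-1)/(6·20000) = 247/600000 m
Superposition: y = Σ y_i = -562021/75000000 m ≈ -0.007494 m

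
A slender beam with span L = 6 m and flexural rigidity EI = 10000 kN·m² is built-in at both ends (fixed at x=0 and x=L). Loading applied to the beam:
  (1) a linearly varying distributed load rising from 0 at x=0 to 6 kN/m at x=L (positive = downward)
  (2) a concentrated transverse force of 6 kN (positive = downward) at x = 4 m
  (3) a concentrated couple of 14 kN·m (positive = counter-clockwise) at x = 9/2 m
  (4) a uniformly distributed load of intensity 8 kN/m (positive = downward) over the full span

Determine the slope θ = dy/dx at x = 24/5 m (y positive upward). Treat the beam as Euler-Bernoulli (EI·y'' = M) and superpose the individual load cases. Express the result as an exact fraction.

Load 1 — triangular load w₀=6 kN/m (0→w₀ over full span):
  θ_1 = -w₀(2x(L-x)(L-2x)(x+2L)+x²(L-x)²)/(120LEI) = -6·(2·(24/5)·(6-(24/5))·(6-2·(24/5))·((24/5)+2·6)+(24/5)²·(6-(24/5))²)/(120·6·10000) = 216/390625 rad
Load 2 — point force P=6 kN at a=4 m (b=L-a=2):
  θ_2 = Pa²(L-x)(2bL-(3b+a)(L-x))/(2L³EI)  [x>a] = 6·4²·(6-(24/5))·(2·2·6-(3·2+4)·(6-(24/5)))/(2·6³·10000) = 1/3125 rad
Load 3 — applied couple M₀=14 kN·m at a=9/2 m (b=L-a=3/2):
  θ_3 = (R_Ax²/2 - M_Ax - M₀(x-a))/EI  [x>a] with R_A=21/8, M_A=35/8 = ((21/8)·(24/5)²/2 - (35/8)·(24/5) - 14·((24/5)-(9/2)))/10000 = 63/125000 rad
Load 4 — uniform load w=8 kN/m over full span:
  θ_4 = -wx(L-x)(L-2x)/(12EI) = -8·(24/5)·(6-(24/5))·(6-2·(24/5))/(12·10000) = 108/78125 rad
Superposition: θ = Σ θ_i = 8623/3125000 rad ≈ 0.002759 rad

θ(24/5) = 8623/3125000 rad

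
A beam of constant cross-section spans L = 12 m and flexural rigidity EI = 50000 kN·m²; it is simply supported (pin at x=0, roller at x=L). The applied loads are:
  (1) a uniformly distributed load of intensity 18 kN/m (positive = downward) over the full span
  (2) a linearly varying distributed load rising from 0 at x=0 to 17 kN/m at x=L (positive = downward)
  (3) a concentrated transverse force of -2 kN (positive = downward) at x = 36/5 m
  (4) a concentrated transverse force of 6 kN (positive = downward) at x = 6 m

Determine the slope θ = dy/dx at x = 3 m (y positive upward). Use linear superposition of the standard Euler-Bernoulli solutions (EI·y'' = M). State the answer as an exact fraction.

θ(3) = -5367813/200000000 rad

Load 1 — uniform load w=18 kN/m over full span:
  θ_1 = -w(L³-6Lx²+4x³)/(24EI) = -18·(12³-6·12·3²+4·3³)/(24·50000) = -891/50000 rad
Load 2 — triangular load w₀=17 kN/m (0→w₀ over full span):
  θ_2 = -w₀(7L⁴-30L²x²+15x⁴)/(360LEI) = -17·(7·12⁴-30·12²·3²+15·3⁴)/(360·12·50000) = -67677/8000000 rad
Load 3 — point force P=-2 kN at a=36/5 m (b=L-a=24/5):
  θ_3 = -Pb(L²-b²-3x²)/(6LEI)  [x≤a] = -(-2)·(24/5)·(12²-(24/5)²-3·3²)/(6·12·50000) = 783/3125000 rad
Load 4 — point force P=6 kN at a=6 m (b=L-a=6):
  θ_4 = -Pb(L²-b²-3x²)/(6LEI)  [x≤a] = -6·6·(12²-6²-3·3²)/(6·12·50000) = -81/100000 rad
Superposition: θ = Σ θ_i = -5367813/200000000 rad ≈ -0.026839 rad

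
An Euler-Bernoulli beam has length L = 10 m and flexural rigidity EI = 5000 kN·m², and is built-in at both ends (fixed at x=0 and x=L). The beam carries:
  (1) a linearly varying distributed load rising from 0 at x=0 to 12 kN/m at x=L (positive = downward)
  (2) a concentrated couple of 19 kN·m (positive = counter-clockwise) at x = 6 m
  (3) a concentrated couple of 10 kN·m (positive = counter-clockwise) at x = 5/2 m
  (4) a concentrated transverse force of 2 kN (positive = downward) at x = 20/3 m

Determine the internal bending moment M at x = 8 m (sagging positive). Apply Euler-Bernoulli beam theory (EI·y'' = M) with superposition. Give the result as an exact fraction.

Load 1 — triangular load w₀=12 kN/m (0→w₀ over full span):
  M_1 = 3w₀Lx/20 - w₀L²/30 - w₀x³/(6L) = 3·12·10·8/20 - 12·10²/30 - 12·8³/(6·10) = 8/5 kN·m
Load 2 — applied couple M₀=19 kN·m at a=6 m (b=L-a=4):
  M_2 = R_Ax - M_A - M₀  [x>a] with R_A=342/125, M_A=152/25 = (342/125)·8 - (152/25) - 19 = -399/125 kN·m
Load 3 — applied couple M₀=10 kN·m at a=5/2 m (b=L-a=15/2):
  M_3 = R_Ax - M_A - M₀  [x>a] with R_A=9/8, M_A=-15/8 = (9/8)·8 - (-15/8) - 10 = 7/8 kN·m
Load 4 — point force P=2 kN at a=20/3 m (b=L-a=10/3):
  M_4 = Pa²(a+3b)(L-x)/L³ - Pa²b/L²  [x>a] = 2·(20/3)²·((20/3)+3·(10/3))·(10-8)/10³ - 2·(20/3)²·(10/3)/10² = 0 kN·m
Superposition: M = Σ M_i = -717/1000 kN·m ≈ -0.717000 kN·m

M(8) = -717/1000 kN·m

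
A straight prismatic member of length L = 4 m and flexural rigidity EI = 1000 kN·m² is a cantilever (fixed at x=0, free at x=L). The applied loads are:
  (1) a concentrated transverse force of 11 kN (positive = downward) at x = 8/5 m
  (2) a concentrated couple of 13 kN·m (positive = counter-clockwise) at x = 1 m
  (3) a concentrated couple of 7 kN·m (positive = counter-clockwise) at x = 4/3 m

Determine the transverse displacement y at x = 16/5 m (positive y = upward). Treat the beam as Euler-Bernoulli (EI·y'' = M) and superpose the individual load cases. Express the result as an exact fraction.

Load 1 — point force P=11 kN at a=8/5 m (b=L-a=12/5):
  y_1 = -Pa²(3x-a)/(6EI)  [x>a] = -11·(8/5)²·(3·(16/5)-(8/5))/(6·1000) = -352/9375 m
Load 2 — applied couple M₀=13 kN·m at a=1 m (b=L-a=3):
  y_2 = M₀a(2x-a)/(2EI)  [x>a] = 13·1·(2·(16/5)-1)/(2·1000) = 351/10000 m
Load 3 — applied couple M₀=7 kN·m at a=4/3 m (b=L-a=8/3):
  y_3 = M₀a(2x-a)/(2EI)  [x>a] = 7·(4/3)·(2·(16/5)-(4/3))/(2·1000) = 133/5625 m
Superposition: y = Σ y_i = 9539/450000 m ≈ 0.021198 m

y(16/5) = 9539/450000 m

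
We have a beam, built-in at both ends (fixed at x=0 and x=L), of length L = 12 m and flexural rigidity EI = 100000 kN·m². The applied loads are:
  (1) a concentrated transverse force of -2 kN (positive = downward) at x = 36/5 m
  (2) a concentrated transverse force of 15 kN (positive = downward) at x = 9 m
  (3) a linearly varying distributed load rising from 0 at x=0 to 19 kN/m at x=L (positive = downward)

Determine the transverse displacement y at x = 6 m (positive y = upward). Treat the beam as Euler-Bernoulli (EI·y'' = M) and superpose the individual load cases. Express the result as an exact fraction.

y(6) = -141093/25000000 m

Load 1 — point force P=-2 kN at a=36/5 m (b=L-a=24/5):
  y_1 = -Pb²x²(3aL-(3a+b)x)/(6L³EI)  [x≤a] = -(-2)·(24/5)²·6²·(3·(36/5)·12-(3·(36/5)+(24/5))·6)/(6·12³·100000) = 63/390625 m
Load 2 — point force P=15 kN at a=9 m (b=L-a=3):
  y_2 = -Pb²x²(3aL-(3a+b)x)/(6L³EI)  [x≤a] = -15·3²·6²·(3·9·12-(3·9+3)·6)/(6·12³·100000) = -27/40000 m
Load 3 — triangular load w₀=19 kN/m (0→w₀ over full span):
  y_3 = -w₀x²(L-x)²(x+2L)/(120LEI) = -19·6²·(12-6)²·(6+2·12)/(120·12·100000) = -513/100000 m
Superposition: y = Σ y_i = -141093/25000000 m ≈ -0.005644 m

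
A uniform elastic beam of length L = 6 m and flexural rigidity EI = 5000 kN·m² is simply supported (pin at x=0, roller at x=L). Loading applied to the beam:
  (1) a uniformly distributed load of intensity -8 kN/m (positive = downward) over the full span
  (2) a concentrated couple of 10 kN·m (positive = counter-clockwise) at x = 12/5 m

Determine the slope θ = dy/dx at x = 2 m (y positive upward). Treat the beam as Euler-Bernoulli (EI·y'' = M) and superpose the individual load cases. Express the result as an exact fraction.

θ(2) = 97/12500 rad

Load 1 — uniform load w=-8 kN/m over full span:
  θ_1 = -w(L³-6Lx²+4x³)/(24EI) = -(-8)·(6³-6·6·2²+4·2³)/(24·5000) = 13/1875 rad
Load 2 — applied couple M₀=10 kN·m at a=12/5 m (b=L-a=18/5):
  θ_2 = (M₀x²/(2L)+C₁)/EI  [x≤a] with C₁=M₀(3b²-L²)/(6L)=4/5 = (10·2²/(2·6)+(4/5))/5000 = 31/37500 rad
Superposition: θ = Σ θ_i = 97/12500 rad ≈ 0.007760 rad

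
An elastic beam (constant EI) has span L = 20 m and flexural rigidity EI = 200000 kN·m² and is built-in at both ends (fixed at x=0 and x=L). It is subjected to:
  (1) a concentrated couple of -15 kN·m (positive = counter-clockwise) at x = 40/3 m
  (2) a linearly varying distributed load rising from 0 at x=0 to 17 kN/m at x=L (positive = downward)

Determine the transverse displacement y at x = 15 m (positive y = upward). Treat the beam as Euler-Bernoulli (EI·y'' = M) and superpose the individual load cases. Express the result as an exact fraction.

y(15) = -1667/153600 m

Load 1 — applied couple M₀=-15 kN·m at a=40/3 m (b=L-a=20/3):
  y_1 = (R_Ax³/6 - M_Ax²/2 - M₀(x-a)²/2)/EI  [x>a] with R_A=-1, M_A=-5 = ((-1)·15³/6 - (-5)·15²/2 - (-15)·(15-(40/3))²/2)/200000 = 1/9600 m
Load 2 — triangular load w₀=17 kN/m (0→w₀ over full span):
  y_2 = -w₀x²(L-x)²(x+2L)/(120LEI) = -17·15²·(20-15)²·(15+2·20)/(120·20·200000) = -561/51200 m
Superposition: y = Σ y_i = -1667/153600 m ≈ -0.010853 m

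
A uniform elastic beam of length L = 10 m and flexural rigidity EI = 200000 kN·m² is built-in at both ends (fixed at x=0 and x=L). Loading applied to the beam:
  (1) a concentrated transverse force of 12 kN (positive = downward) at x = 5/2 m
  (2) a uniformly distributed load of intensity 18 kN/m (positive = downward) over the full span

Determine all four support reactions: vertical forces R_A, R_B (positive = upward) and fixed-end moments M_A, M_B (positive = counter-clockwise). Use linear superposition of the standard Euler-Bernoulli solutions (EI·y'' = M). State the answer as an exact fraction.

R_A = 801/8 kN, M_A = 1335/8 kN·m, R_B = 735/8 kN, M_B = -1245/8 kN·m

Load 1 — point force P=12 kN at a=5/2 m (b=L-a=15/2):
  R_A = Pb²(3a+b)/L³ = 12·(15/2)²·(3·(5/2)+(15/2))/10³ = 81/8 kN
  M_A = Pab²/L² = 12·(5/2)·(15/2)²/10² = 135/8 kN·m
  R_B = Pa²(a+3b)/L³ = 12·(5/2)²·((5/2)+3·(15/2))/10³ = 15/8 kN
  M_B = -Pa²b/L² = -12·(5/2)²·(15/2)/10² = -45/8 kN·m
Load 2 — uniform load w=18 kN/m over full span:
  R_A = wL/2 = 18·10/2 = 90 kN
  M_A = wL²/12 = 18·10²/12 = 150 kN·m
  R_B = wL/2 = 18·10/2 = 90 kN
  M_B = -wL²/12 = -18·10²/12 = -150 kN·m
Superposition: R_A = 801/8 kN, M_A = 1335/8 kN·m, R_B = 735/8 kN, M_B = -1245/8 kN·m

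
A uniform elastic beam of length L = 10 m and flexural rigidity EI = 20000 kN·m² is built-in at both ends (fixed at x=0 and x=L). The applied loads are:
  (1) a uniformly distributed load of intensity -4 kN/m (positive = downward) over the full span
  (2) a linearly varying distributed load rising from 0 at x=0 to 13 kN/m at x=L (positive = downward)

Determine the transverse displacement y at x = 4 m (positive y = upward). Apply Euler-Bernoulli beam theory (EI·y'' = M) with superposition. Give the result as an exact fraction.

Load 1 — uniform load w=-4 kN/m over full span:
  y_1 = -wx²(L-x)²/(24EI) = -(-4)·4²·(10-4)²/(24·20000) = 3/625 m
Load 2 — triangular load w₀=13 kN/m (0→w₀ over full span):
  y_2 = -w₀x²(L-x)²(x+2L)/(120LEI) = -13·4²·(10-4)²·(4+2·10)/(120·10·20000) = -117/15625 m
Superposition: y = Σ y_i = -42/15625 m ≈ -0.002688 m

y(4) = -42/15625 m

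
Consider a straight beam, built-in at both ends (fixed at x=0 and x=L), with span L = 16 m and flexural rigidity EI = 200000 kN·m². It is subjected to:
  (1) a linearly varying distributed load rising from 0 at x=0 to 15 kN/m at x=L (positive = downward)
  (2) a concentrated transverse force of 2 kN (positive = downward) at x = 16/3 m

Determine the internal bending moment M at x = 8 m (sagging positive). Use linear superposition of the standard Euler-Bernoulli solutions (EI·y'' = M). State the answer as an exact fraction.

M(8) = 736/9 kN·m

Load 1 — triangular load w₀=15 kN/m (0→w₀ over full span):
  M_1 = 3w₀Lx/20 - w₀L²/30 - w₀x³/(6L) = 3·15·16·8/20 - 15·16²/30 - 15·8³/(6·16) = 80 kN·m
Load 2 — point force P=2 kN at a=16/3 m (b=L-a=32/3):
  M_2 = Pa²(a+3b)(L-x)/L³ - Pa²b/L²  [x>a] = 2·(16/3)²·((16/3)+3·(32/3))·(16-8)/16³ - 2·(16/3)²·(32/3)/16² = 16/9 kN·m
Superposition: M = Σ M_i = 736/9 kN·m ≈ 81.777778 kN·m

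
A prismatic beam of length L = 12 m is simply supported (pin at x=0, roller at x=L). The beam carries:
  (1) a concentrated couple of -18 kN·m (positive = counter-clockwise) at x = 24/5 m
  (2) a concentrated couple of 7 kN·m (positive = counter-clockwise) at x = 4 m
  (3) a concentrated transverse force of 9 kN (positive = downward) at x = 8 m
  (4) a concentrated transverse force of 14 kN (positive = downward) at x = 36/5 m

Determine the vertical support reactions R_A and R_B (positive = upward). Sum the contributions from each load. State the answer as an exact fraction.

R_A = 461/60 kN, R_B = 919/60 kN

Load 1 — applied couple M₀=-18 kN·m at a=24/5 m (b=L-a=36/5):
  R_A = M₀/L = (-18)/12 = -3/2 kN
  R_B = -M₀/L = -(-18)/12 = 3/2 kN
Load 2 — applied couple M₀=7 kN·m at a=4 m (b=L-a=8):
  R_A = M₀/L = 7/12 kN
  R_B = -M₀/L = -7/12 kN
Load 3 — point force P=9 kN at a=8 m (b=L-a=4):
  R_A = Pb/L = 9·4/12 = 3 kN
  R_B = Pa/L = 9·8/12 = 6 kN
Load 4 — point force P=14 kN at a=36/5 m (b=L-a=24/5):
  R_A = Pb/L = 14·(24/5)/12 = 28/5 kN
  R_B = Pa/L = 14·(36/5)/12 = 42/5 kN
Superposition: R_A = 461/60 kN, R_B = 919/60 kN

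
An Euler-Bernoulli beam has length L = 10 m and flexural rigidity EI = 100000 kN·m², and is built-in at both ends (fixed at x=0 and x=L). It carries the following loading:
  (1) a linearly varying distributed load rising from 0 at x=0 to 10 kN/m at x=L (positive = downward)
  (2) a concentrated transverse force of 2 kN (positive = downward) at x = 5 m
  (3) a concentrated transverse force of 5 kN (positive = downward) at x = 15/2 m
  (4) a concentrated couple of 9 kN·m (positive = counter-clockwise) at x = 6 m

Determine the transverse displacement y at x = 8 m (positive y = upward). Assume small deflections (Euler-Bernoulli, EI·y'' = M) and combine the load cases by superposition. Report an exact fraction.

y(8) = -142811/200000000 m

Load 1 — triangular load w₀=10 kN/m (0→w₀ over full span):
  y_1 = -w₀x²(L-x)²(x+2L)/(120LEI) = -10·8²·(10-8)²·(8+2·10)/(120·10·100000) = -28/46875 m
Load 2 — point force P=2 kN at a=5 m (b=L-a=5):
  y_2 = -Pa²(L-x)²(3bL-(3b+a)(L-x))/(6L³EI)  [x>a] = -2·5²·(10-8)²·(3·5·10-(3·5+5)·(10-8))/(6·10³·100000) = -11/300000 m
Load 3 — point force P=5 kN at a=15/2 m (b=L-a=5/2):
  y_3 = -Pa²(L-x)²(3bL-(3b+a)(L-x))/(6L³EI)  [x>a] = -5·(15/2)²·(10-8)²·(3·(5/2)·10-(3·(5/2)+(15/2))·(10-8))/(6·10³·100000) = -27/320000 m
Load 4 — applied couple M₀=9 kN·m at a=6 m (b=L-a=4):
  y_4 = (R_Ax³/6 - M_Ax²/2 - M₀(x-a)²/2)/EI  [x>a] with R_A=162/125, M_A=72/25 = ((162/125)·8³/6 - (72/25)·8²/2 - 9·(8-6)²/2)/100000 = 27/6250000 m
Superposition: y = Σ y_i = -142811/200000000 m ≈ -0.000714 m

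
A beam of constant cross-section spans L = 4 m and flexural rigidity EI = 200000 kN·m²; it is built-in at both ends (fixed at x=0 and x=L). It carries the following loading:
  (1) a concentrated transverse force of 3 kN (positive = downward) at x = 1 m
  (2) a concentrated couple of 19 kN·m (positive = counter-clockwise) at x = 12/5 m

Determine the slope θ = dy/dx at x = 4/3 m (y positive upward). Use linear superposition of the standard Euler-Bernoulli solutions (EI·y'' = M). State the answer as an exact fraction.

θ(4/3) = -329/30000000 rad

Load 1 — point force P=3 kN at a=1 m (b=L-a=3):
  θ_1 = Pa²(L-x)(2bL-(3b+a)(L-x))/(2L³EI)  [x>a] = 3·1²·(4-(4/3))·(2·3·4-(3·3+1)·(4-(4/3)))/(2·4³·200000) = -1/1200000 rad
Load 2 — applied couple M₀=19 kN·m at a=12/5 m (b=L-a=8/5):
  θ_2 = (R_Ax²/2 - M_Ax)/EI  [x≤a] with R_A=171/25, M_A=152/25 = ((171/25)·(4/3)²/2 - (152/25)·(4/3))/200000 = -19/1875000 rad
Superposition: θ = Σ θ_i = -329/30000000 rad ≈ -0.000011 rad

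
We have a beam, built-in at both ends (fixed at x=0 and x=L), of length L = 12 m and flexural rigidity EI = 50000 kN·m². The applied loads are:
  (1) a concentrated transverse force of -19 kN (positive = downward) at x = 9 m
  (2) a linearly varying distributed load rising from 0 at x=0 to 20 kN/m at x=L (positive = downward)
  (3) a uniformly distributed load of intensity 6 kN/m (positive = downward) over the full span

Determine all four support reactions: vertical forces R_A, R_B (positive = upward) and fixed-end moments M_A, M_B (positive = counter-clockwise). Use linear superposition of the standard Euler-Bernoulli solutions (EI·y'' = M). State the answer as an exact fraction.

R_A = 2209/32 kN, M_A = 2517/16 kN·m, R_B = 3327/32 kN, M_B = -2943/16 kN·m

Load 1 — point force P=-19 kN at a=9 m (b=L-a=3):
  R_A = Pb²(3a+b)/L³ = (-19)·3²·(3·9+3)/12³ = -95/32 kN
  M_A = Pab²/L² = (-19)·9·3²/12² = -171/16 kN·m
  R_B = Pa²(a+3b)/L³ = (-19)·9²·(9+3·3)/12³ = -513/32 kN
  M_B = -Pa²b/L² = -(-19)·9²·3/12² = 513/16 kN·m
Load 2 — triangular load w₀=20 kN/m (0→w₀ over full span):
  R_A = 3w₀L/20 = 3·20·12/20 = 36 kN
  M_A = w₀L²/30 = 20·12²/30 = 96 kN·m
  R_B = 7w₀L/20 = 7·20·12/20 = 84 kN
  M_B = -w₀L²/20 = -20·12²/20 = -144 kN·m
Load 3 — uniform load w=6 kN/m over full span:
  R_A = wL/2 = 6·12/2 = 36 kN
  M_A = wL²/12 = 6·12²/12 = 72 kN·m
  R_B = wL/2 = 6·12/2 = 36 kN
  M_B = -wL²/12 = -6·12²/12 = -72 kN·m
Superposition: R_A = 2209/32 kN, M_A = 2517/16 kN·m, R_B = 3327/32 kN, M_B = -2943/16 kN·m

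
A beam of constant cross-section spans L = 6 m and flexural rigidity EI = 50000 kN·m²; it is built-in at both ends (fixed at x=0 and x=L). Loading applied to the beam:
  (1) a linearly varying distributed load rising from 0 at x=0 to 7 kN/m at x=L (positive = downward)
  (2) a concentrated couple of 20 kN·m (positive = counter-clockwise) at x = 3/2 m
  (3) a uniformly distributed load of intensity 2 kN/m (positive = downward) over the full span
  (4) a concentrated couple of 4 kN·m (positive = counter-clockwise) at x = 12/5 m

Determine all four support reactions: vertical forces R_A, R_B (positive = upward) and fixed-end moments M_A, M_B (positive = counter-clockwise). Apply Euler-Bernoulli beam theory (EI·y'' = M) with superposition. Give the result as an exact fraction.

R_A = 1701/100 kN, M_A = 1113/100 kN·m, R_B = 1599/100 kN, M_B = -1107/100 kN·m

Load 1 — triangular load w₀=7 kN/m (0→w₀ over full span):
  R_A = 3w₀L/20 = 3·7·6/20 = 63/10 kN
  M_A = w₀L²/30 = 7·6²/30 = 42/5 kN·m
  R_B = 7w₀L/20 = 7·7·6/20 = 147/10 kN
  M_B = -w₀L²/20 = -7·6²/20 = -63/5 kN·m
Load 2 — applied couple M₀=20 kN·m at a=3/2 m (b=L-a=9/2):
  R_A = 6M₀ab/L³ = 6·20·(3/2)·(9/2)/6³ = 15/4 kN
  M_A = M₀b(2a-b)/L² = 20·(9/2)·(2·(3/2)-(9/2))/6² = -15/4 kN·m
  R_B = -6M₀ab/L³ = -6·20·(3/2)·(9/2)/6³ = -15/4 kN
  M_B = M₀a(2b-a)/L² = 20·(3/2)·(2·(9/2)-(3/2))/6² = 25/4 kN·m
Load 3 — uniform load w=2 kN/m over full span:
  R_A = wL/2 = 2·6/2 = 6 kN
  M_A = wL²/12 = 2·6²/12 = 6 kN·m
  R_B = wL/2 = 2·6/2 = 6 kN
  M_B = -wL²/12 = -2·6²/12 = -6 kN·m
Load 4 — applied couple M₀=4 kN·m at a=12/5 m (b=L-a=18/5):
  R_A = 6M₀ab/L³ = 6·4·(12/5)·(18/5)/6³ = 24/25 kN
  M_A = M₀b(2a-b)/L² = 4·(18/5)·(2·(12/5)-(18/5))/6² = 12/25 kN·m
  R_B = -6M₀ab/L³ = -6·4·(12/5)·(18/5)/6³ = -24/25 kN
  M_B = M₀a(2b-a)/L² = 4·(12/5)·(2·(18/5)-(12/5))/6² = 32/25 kN·m
Superposition: R_A = 1701/100 kN, M_A = 1113/100 kN·m, R_B = 1599/100 kN, M_B = -1107/100 kN·m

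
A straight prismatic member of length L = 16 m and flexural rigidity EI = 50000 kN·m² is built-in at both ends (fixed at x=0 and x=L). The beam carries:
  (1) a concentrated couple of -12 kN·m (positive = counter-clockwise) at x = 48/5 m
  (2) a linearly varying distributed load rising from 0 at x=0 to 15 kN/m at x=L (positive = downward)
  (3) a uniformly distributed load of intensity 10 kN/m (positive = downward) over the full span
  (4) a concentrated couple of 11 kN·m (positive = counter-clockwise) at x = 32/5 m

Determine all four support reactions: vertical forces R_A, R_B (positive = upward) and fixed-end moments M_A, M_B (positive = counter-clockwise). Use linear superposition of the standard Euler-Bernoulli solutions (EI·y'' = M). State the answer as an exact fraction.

Load 1 — applied couple M₀=-12 kN·m at a=48/5 m (b=L-a=32/5):
  R_A = 6M₀ab/L³ = 6·(-12)·(48/5)·(32/5)/16³ = -27/25 kN
  M_A = M₀b(2a-b)/L² = (-12)·(32/5)·(2·(48/5)-(32/5))/16² = -96/25 kN·m
  R_B = -6M₀ab/L³ = -6·(-12)·(48/5)·(32/5)/16³ = 27/25 kN
  M_B = M₀a(2b-a)/L² = (-12)·(48/5)·(2·(32/5)-(48/5))/16² = -36/25 kN·m
Load 2 — triangular load w₀=15 kN/m (0→w₀ over full span):
  R_A = 3w₀L/20 = 3·15·16/20 = 36 kN
  M_A = w₀L²/30 = 15·16²/30 = 128 kN·m
  R_B = 7w₀L/20 = 7·15·16/20 = 84 kN
  M_B = -w₀L²/20 = -15·16²/20 = -192 kN·m
Load 3 — uniform load w=10 kN/m over full span:
  R_A = wL/2 = 10·16/2 = 80 kN
  M_A = wL²/12 = 10·16²/12 = 640/3 kN·m
  R_B = wL/2 = 10·16/2 = 80 kN
  M_B = -wL²/12 = -10·16²/12 = -640/3 kN·m
Load 4 — applied couple M₀=11 kN·m at a=32/5 m (b=L-a=48/5):
  R_A = 6M₀ab/L³ = 6·11·(32/5)·(48/5)/16³ = 99/100 kN
  M_A = M₀b(2a-b)/L² = 11·(48/5)·(2·(32/5)-(48/5))/16² = 33/25 kN·m
  R_B = -6M₀ab/L³ = -6·11·(32/5)·(48/5)/16³ = -99/100 kN
  M_B = M₀a(2b-a)/L² = 11·(32/5)·(2·(48/5)-(32/5))/16² = 88/25 kN·m
Superposition: R_A = 11591/100 kN, M_A = 25411/75 kN·m, R_B = 16409/100 kN, M_B = -30244/75 kN·m

R_A = 11591/100 kN, M_A = 25411/75 kN·m, R_B = 16409/100 kN, M_B = -30244/75 kN·m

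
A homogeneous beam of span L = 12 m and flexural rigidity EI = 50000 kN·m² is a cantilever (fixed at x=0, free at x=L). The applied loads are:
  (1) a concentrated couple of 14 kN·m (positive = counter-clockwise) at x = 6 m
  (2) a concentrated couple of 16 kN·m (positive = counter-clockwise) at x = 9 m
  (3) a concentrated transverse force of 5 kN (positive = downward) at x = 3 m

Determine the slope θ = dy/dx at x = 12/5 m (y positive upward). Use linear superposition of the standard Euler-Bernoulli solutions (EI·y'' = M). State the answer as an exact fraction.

θ(12/5) = 63/62500 rad

Load 1 — applied couple M₀=14 kN·m at a=6 m (b=L-a=6):
  θ_1 = M₀x/EI  [x≤a] = 14·(12/5)/50000 = 21/31250 rad
Load 2 — applied couple M₀=16 kN·m at a=9 m (b=L-a=3):
  θ_2 = M₀x/EI  [x≤a] = 16·(12/5)/50000 = 12/15625 rad
Load 3 — point force P=5 kN at a=3 m (b=L-a=9):
  θ_3 = -Px(2a-x)/(2EI)  [x≤a] = -5·(12/5)·(2·3-(12/5))/(2·50000) = -27/62500 rad
Superposition: θ = Σ θ_i = 63/62500 rad ≈ 0.001008 rad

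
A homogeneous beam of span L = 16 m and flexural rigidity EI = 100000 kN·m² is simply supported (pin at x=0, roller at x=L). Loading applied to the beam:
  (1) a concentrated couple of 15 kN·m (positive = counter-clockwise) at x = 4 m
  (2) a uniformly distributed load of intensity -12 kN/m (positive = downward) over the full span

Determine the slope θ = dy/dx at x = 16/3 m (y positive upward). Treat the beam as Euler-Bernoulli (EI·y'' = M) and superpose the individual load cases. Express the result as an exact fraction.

θ(16/3) = 54373/5400000 rad

Load 1 — applied couple M₀=15 kN·m at a=4 m (b=L-a=12):
  θ_1 = (M₀x²/(2L)-M₀(x-a)+C₁)/EI  [x>a] with C₁=M₀(3b²-L²)/(6L)=55/2 = (15·(16/3)²/(2·16)-15·((16/3)-4)+(55/2))/100000 = 1/4800 rad
Load 2 — uniform load w=-12 kN/m over full span:
  θ_2 = -w(L³-6Lx²+4x³)/(24EI) = -(-12)·(16³-6·16·(16/3)²+4·(16/3)³)/(24·100000) = 832/84375 rad
Superposition: θ = Σ θ_i = 54373/5400000 rad ≈ 0.010069 rad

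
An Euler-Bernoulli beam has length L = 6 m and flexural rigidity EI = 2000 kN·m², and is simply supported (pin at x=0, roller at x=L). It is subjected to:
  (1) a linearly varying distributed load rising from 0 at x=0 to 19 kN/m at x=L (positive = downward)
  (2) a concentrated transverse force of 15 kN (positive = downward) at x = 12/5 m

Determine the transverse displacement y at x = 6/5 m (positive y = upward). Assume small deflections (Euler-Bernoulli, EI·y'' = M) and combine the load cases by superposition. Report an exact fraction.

Load 1 — triangular load w₀=19 kN/m (0→w₀ over full span):
  y_1 = -w₀x(7L⁴-10L²x²+3x⁴)/(360LEI) = -19·(6/5)·(7·6⁴-10·6²·(6/5)²+3·(6/5)⁴)/(360·6·2000) = -88236/1953125 m
Load 2 — point force P=15 kN at a=12/5 m (b=L-a=18/5):
  y_2 = -Pbx(L²-b²-x²)/(6LEI)  [x≤a] = -15·(18/5)·(6/5)·(6²-(18/5)²-(6/5)²)/(6·6·2000) = -243/12500 m
Superposition: y = Σ y_i = -504819/7812500 m ≈ -0.064617 m

y(6/5) = -504819/7812500 m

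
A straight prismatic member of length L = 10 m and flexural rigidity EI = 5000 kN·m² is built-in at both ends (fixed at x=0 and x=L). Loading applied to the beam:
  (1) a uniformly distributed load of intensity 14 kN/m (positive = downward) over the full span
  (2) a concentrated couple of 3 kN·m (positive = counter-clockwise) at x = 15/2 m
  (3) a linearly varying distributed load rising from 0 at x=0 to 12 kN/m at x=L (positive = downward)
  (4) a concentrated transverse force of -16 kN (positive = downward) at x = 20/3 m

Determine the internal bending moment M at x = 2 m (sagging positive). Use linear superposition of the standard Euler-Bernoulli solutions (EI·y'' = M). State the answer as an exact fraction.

M(2) = -5021/720 kN·m

Load 1 — uniform load w=14 kN/m over full span:
  M_1 = wLx/2 - wL²/12 - wx²/2 = 14·10·2/2 - 14·10²/12 - 14·2²/2 = -14/3 kN·m
Load 2 — applied couple M₀=3 kN·m at a=15/2 m (b=L-a=5/2):
  M_2 = R_Ax - M_A  [x≤a] with R_A=27/80, M_A=15/16 = (27/80)·2 - (15/16) = -21/80 kN·m
Load 3 — triangular load w₀=12 kN/m (0→w₀ over full span):
  M_3 = 3w₀Lx/20 - w₀L²/30 - w₀x³/(6L) = 3·12·10·2/20 - 12·10²/30 - 12·2³/(6·10) = -28/5 kN·m
Load 4 — point force P=-16 kN at a=20/3 m (b=L-a=10/3):
  M_4 = Pb²(3a+b)x/L³ - Pab²/L²  [x≤a] = (-16)·(10/3)²·(3·(20/3)+(10/3))·2/10³ - (-16)·(20/3)·(10/3)²/10² = 32/9 kN·m
Superposition: M = Σ M_i = -5021/720 kN·m ≈ -6.973611 kN·m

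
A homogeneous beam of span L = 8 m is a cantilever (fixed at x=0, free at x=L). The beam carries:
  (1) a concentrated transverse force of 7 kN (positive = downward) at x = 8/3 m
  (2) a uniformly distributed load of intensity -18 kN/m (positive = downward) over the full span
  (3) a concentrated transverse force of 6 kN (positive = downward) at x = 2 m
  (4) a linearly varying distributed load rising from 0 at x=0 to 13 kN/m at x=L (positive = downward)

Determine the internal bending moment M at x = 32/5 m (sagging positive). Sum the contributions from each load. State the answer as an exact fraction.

M(32/5) = 2816/375 kN·m

Load 1 — point force P=7 kN at a=8/3 m (b=L-a=16/3):
  M_1 = 0  [x>a] = 0 kN·m
Load 2 — uniform load w=-18 kN/m over full span:
  M_2 = -w(L-x)²/2 = -(-18)·(8-(32/5))²/2 = 576/25 kN·m
Load 3 — point force P=6 kN at a=2 m (b=L-a=6):
  M_3 = 0  [x>a] = 0 kN·m
Load 4 — triangular load w₀=13 kN/m (0→w₀ over full span):
  M_4 = w₀Lx/2 - w₀L²/3 - w₀x³/(6L) = 13·8·(32/5)/2 - 13·8²/3 - 13·(32/5)³/(6·8) = -5824/375 kN·m
Superposition: M = Σ M_i = 2816/375 kN·m ≈ 7.509333 kN·m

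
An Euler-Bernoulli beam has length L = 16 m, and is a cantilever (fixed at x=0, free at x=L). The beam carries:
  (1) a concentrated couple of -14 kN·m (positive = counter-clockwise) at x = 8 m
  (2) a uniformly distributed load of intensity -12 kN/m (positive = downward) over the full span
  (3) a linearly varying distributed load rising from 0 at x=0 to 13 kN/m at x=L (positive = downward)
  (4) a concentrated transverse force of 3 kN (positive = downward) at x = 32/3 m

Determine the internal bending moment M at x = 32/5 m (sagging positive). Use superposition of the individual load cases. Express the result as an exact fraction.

Load 1 — applied couple M₀=-14 kN·m at a=8 m (b=L-a=8):
  M_1 = M₀  [x≤a] = (-14) = -14 kN·m
Load 2 — uniform load w=-12 kN/m over full span:
  M_2 = -w(L-x)²/2 = -(-12)·(16-(32/5))²/2 = 13824/25 kN·m
Load 3 — triangular load w₀=13 kN/m (0→w₀ over full span):
  M_3 = w₀Lx/2 - w₀L²/3 - w₀x³/(6L) = 13·16·(32/5)/2 - 13·16²/3 - 13·(32/5)³/(6·16) = -59904/125 kN·m
Load 4 — point force P=3 kN at a=32/3 m (b=L-a=16/3):
  M_4 = -P(a-x)  [x≤a] = -3·((32/3)-(32/5)) = -64/5 kN·m
Superposition: M = Σ M_i = 5866/125 kN·m ≈ 46.928000 kN·m

M(32/5) = 5866/125 kN·m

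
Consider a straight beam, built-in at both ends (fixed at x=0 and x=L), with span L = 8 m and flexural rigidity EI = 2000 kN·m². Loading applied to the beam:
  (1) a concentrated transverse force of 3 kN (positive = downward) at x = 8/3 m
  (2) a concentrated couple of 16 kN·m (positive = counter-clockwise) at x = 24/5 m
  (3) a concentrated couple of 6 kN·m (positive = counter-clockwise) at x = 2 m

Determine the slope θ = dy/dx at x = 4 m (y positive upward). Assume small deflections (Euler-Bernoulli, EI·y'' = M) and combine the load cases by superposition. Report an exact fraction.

θ(4) = 2429/1800000 rad

Load 1 — point force P=3 kN at a=8/3 m (b=L-a=16/3):
  θ_1 = Pa²(L-x)(2bL-(3b+a)(L-x))/(2L³EI)  [x>a] = 3·(8/3)²·(8-4)·(2·(16/3)·8-(3·(16/3)+(8/3))·(8-4))/(2·8³·2000) = 1/2250 rad
Load 2 — applied couple M₀=16 kN·m at a=24/5 m (b=L-a=16/5):
  θ_2 = (R_Ax²/2 - M_Ax)/EI  [x≤a] with R_A=72/25, M_A=128/25 = ((72/25)·4²/2 - (128/25)·4)/2000 = 4/3125 rad
Load 3 — applied couple M₀=6 kN·m at a=2 m (b=L-a=6):
  θ_3 = (R_Ax²/2 - M_Ax - M₀(x-a))/EI  [x>a] with R_A=27/32, M_A=-9/8 = ((27/32)·4²/2 - (-9/8)·4 - 6·(4-2))/2000 = -3/8000 rad
Superposition: θ = Σ θ_i = 2429/1800000 rad ≈ 0.001349 rad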